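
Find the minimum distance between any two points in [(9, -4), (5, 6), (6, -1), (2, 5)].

Computing all pairwise distances among 4 points:

d((9, -4), (5, 6)) = 10.7703
d((9, -4), (6, -1)) = 4.2426
d((9, -4), (2, 5)) = 11.4018
d((5, 6), (6, -1)) = 7.0711
d((5, 6), (2, 5)) = 3.1623 <-- minimum
d((6, -1), (2, 5)) = 7.2111

Closest pair: (5, 6) and (2, 5) with distance 3.1623

The closest pair is (5, 6) and (2, 5) with Euclidean distance 3.1623. For 4 points, brute-force pairwise comparison is shown above. For large n, the divide-and-conquer algorithm (sort by x, recurse on halves, check the dividing strip) achieves O(n log n).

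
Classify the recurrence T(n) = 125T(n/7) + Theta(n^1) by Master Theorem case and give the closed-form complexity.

Master Theorem for T(n) = 125T(n/7) + O(n^1):

a = 125, b = 7, c = 1
log_b(a) = log_7(125) = 2.4813

Case 1: c = 1 < log_7(125) = 2.4813
T(n) = O(n^(log_7 125))

For T(n) = 125T(n/7) + O(n^1): log_7(125) = 2.4813. This is Case 1 of the Master Theorem (c < log_b(a), work dominated by leaves), giving O(n^(log_7 125)).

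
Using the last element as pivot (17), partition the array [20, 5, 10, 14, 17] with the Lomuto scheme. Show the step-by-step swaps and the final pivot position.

Lomuto partition with pivot = 17:

Initial array: [20, 5, 10, 14, 17]

arr[0]=20 > 17: no swap
arr[1]=5 <= 17: swap with position 0, array becomes [5, 20, 10, 14, 17]
arr[2]=10 <= 17: swap with position 1, array becomes [5, 10, 20, 14, 17]
arr[3]=14 <= 17: swap with position 2, array becomes [5, 10, 14, 20, 17]

Place pivot at position 3: [5, 10, 14, 17, 20]
Pivot position: 3

After partitioning with pivot 17, the array becomes [5, 10, 14, 17, 20]. The pivot is placed at index 3. All elements to the left of the pivot are <= 17, and all elements to the right are > 17.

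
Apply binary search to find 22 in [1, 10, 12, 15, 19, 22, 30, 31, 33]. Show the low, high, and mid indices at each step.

Binary search for 22 in [1, 10, 12, 15, 19, 22, 30, 31, 33]:

lo=0, hi=8, mid=4, arr[mid]=19 -> 19 < 22, search right half
lo=5, hi=8, mid=6, arr[mid]=30 -> 30 > 22, search left half
lo=5, hi=5, mid=5, arr[mid]=22 -> Found target at index 5!

Binary search finds 22 at index 5 after 3 comparisons. The search repeatedly halves the search space by comparing with the middle element.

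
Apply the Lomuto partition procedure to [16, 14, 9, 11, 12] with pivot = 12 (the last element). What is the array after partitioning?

Lomuto partition with pivot = 12:

Initial array: [16, 14, 9, 11, 12]

arr[0]=16 > 12: no swap
arr[1]=14 > 12: no swap
arr[2]=9 <= 12: swap with position 0, array becomes [9, 14, 16, 11, 12]
arr[3]=11 <= 12: swap with position 1, array becomes [9, 11, 16, 14, 12]

Place pivot at position 2: [9, 11, 12, 14, 16]
Pivot position: 2

After partitioning with pivot 12, the array becomes [9, 11, 12, 14, 16]. The pivot is placed at index 2. All elements to the left of the pivot are <= 12, and all elements to the right are > 12.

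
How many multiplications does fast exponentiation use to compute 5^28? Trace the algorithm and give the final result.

Computing 5^28 by squaring (build up from 5^1; each line after the first costs one multiplication):

5^1 = 5
5^2 = (5^1)^2 = 5^2 = 25
5^3 = 5 * 5^2 = 5 * 25 = 125
5^6 = (5^3)^2 = 125^2 = 15625
5^7 = 5 * 5^6 = 5 * 15625 = 78125
5^14 = (5^7)^2 = 78125^2 = 6103515625
5^28 = (5^14)^2 = 6103515625^2 = 37252902984619140625

Result: 37252902984619140625
Multiplications needed: 6 (6 lines after 5^1)

5^28 = 37252902984619140625. Using exponentiation by squaring, this requires 6 multiplications. The key idea: if the exponent is even, square the half-power; if odd, multiply by the base once.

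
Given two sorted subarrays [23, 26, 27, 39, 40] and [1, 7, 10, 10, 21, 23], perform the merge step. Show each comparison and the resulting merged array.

Merging process:

Compare 23 vs 1: take 1 from right. Merged: [1]
Compare 23 vs 7: take 7 from right. Merged: [1, 7]
Compare 23 vs 10: take 10 from right. Merged: [1, 7, 10]
Compare 23 vs 10: take 10 from right. Merged: [1, 7, 10, 10]
Compare 23 vs 21: take 21 from right. Merged: [1, 7, 10, 10, 21]
Compare 23 vs 23: take 23 from left. Merged: [1, 7, 10, 10, 21, 23]
Compare 26 vs 23: take 23 from right. Merged: [1, 7, 10, 10, 21, 23, 23]
Append remaining from left: [26, 27, 39, 40]. Merged: [1, 7, 10, 10, 21, 23, 23, 26, 27, 39, 40]

Final merged array: [1, 7, 10, 10, 21, 23, 23, 26, 27, 39, 40]
Total comparisons: 7

The merged array is [1, 7, 10, 10, 21, 23, 23, 26, 27, 39, 40], requiring 7 comparisons. The merge step runs in O(n) time where n is the total number of elements.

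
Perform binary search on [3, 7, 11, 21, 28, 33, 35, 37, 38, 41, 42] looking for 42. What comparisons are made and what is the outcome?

Binary search for 42 in [3, 7, 11, 21, 28, 33, 35, 37, 38, 41, 42]:

lo=0, hi=10, mid=5, arr[mid]=33 -> 33 < 42, search right half
lo=6, hi=10, mid=8, arr[mid]=38 -> 38 < 42, search right half
lo=9, hi=10, mid=9, arr[mid]=41 -> 41 < 42, search right half
lo=10, hi=10, mid=10, arr[mid]=42 -> Found target at index 10!

Binary search finds 42 at index 10 after 4 comparisons. The search repeatedly halves the search space by comparing with the middle element.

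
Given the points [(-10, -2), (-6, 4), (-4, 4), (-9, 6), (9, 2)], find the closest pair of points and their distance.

Computing all pairwise distances among 5 points:

d((-10, -2), (-6, 4)) = 7.2111
d((-10, -2), (-4, 4)) = 8.4853
d((-10, -2), (-9, 6)) = 8.0623
d((-10, -2), (9, 2)) = 19.4165
d((-6, 4), (-4, 4)) = 2.0 <-- minimum
d((-6, 4), (-9, 6)) = 3.6056
d((-6, 4), (9, 2)) = 15.1327
d((-4, 4), (-9, 6)) = 5.3852
d((-4, 4), (9, 2)) = 13.1529
d((-9, 6), (9, 2)) = 18.4391

Closest pair: (-6, 4) and (-4, 4) with distance 2.0

The closest pair is (-6, 4) and (-4, 4) with Euclidean distance 2.0. For 5 points, brute-force pairwise comparison is shown above. For large n, the divide-and-conquer algorithm (sort by x, recurse on halves, check the dividing strip) achieves O(n log n).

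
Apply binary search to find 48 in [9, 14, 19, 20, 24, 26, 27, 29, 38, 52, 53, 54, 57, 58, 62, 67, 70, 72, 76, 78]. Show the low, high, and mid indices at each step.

Binary search for 48 in [9, 14, 19, 20, 24, 26, 27, 29, 38, 52, 53, 54, 57, 58, 62, 67, 70, 72, 76, 78]:

lo=0, hi=19, mid=9, arr[mid]=52 -> 52 > 48, search left half
lo=0, hi=8, mid=4, arr[mid]=24 -> 24 < 48, search right half
lo=5, hi=8, mid=6, arr[mid]=27 -> 27 < 48, search right half
lo=7, hi=8, mid=7, arr[mid]=29 -> 29 < 48, search right half
lo=8, hi=8, mid=8, arr[mid]=38 -> 38 < 48, search right half
lo=9 > hi=8, target 48 not found

Binary search determines that 48 is not in the array after 5 comparisons. The search space was exhausted without finding the target.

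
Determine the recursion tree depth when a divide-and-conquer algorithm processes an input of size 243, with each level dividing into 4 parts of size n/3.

For divide and conquer with division factor 3:

Problem sizes at each level:
Level 0: 243
Level 1: 81
Level 2: 27
Level 3: 9
Level 4: 3
Level 5: 1

The root is level 0 and the size-1 base case is level 5 (the tree spans levels 0 through 5, i.e. 6 levels counting the root), so the depth is the number of divisions: log_3(243) = 5

The recursion tree depth is log_3(243) = 5. At each level, the problem size is divided by 3, so it takes 5 divisions to reduce to a base case of size 1. The algorithm makes 4 recursive calls at each level.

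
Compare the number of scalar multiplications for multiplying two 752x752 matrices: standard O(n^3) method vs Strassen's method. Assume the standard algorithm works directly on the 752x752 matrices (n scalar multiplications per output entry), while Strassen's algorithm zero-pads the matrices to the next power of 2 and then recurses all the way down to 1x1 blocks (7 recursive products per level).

Matrix multiplication for 752x752 matrices:

Strassen's algorithm requires power-of-2 dimensions. Pad 752x752 to 1024x1024 (next power of 2).

Standard algorithm: 752^3 = 425259008 multiplications
Strassen's algorithm: 7^(log2(1024)) = 7^10 = 282475249 multiplications
Savings: 425259008 - 282475249 = 142783759 multiplications

Standard: 425259008 multiplications (752^3). Strassen: 282475249 multiplications (7^10, after padding to 1024x1024). Strassen reduces 8 recursive multiplications to 7 at each level.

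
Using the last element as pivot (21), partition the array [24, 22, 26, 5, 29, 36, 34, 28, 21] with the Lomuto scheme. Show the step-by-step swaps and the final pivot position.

Lomuto partition with pivot = 21:

Initial array: [24, 22, 26, 5, 29, 36, 34, 28, 21]

arr[0]=24 > 21: no swap
arr[1]=22 > 21: no swap
arr[2]=26 > 21: no swap
arr[3]=5 <= 21: swap with position 0, array becomes [5, 22, 26, 24, 29, 36, 34, 28, 21]
arr[4]=29 > 21: no swap
arr[5]=36 > 21: no swap
arr[6]=34 > 21: no swap
arr[7]=28 > 21: no swap

Place pivot at position 1: [5, 21, 26, 24, 29, 36, 34, 28, 22]
Pivot position: 1

After partitioning with pivot 21, the array becomes [5, 21, 26, 24, 29, 36, 34, 28, 22]. The pivot is placed at index 1. All elements to the left of the pivot are <= 21, and all elements to the right are > 21.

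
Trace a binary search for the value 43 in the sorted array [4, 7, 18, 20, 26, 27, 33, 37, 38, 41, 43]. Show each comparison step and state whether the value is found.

Binary search for 43 in [4, 7, 18, 20, 26, 27, 33, 37, 38, 41, 43]:

lo=0, hi=10, mid=5, arr[mid]=27 -> 27 < 43, search right half
lo=6, hi=10, mid=8, arr[mid]=38 -> 38 < 43, search right half
lo=9, hi=10, mid=9, arr[mid]=41 -> 41 < 43, search right half
lo=10, hi=10, mid=10, arr[mid]=43 -> Found target at index 10!

Binary search finds 43 at index 10 after 4 comparisons. The search repeatedly halves the search space by comparing with the middle element.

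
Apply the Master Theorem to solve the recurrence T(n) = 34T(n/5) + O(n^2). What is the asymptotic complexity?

Master Theorem for T(n) = 34T(n/5) + O(n^2):

a = 34, b = 5, c = 2
log_b(a) = log_5(34) = 2.1911

Case 1: c = 2 < log_5(34) = 2.1911
T(n) = O(n^(log_5 34))

For T(n) = 34T(n/5) + O(n^2): log_5(34) = 2.1911. This is Case 1 of the Master Theorem (c < log_b(a), work dominated by leaves), giving O(n^(log_5 34)).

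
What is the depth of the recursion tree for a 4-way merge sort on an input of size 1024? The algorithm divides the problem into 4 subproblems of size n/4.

For divide and conquer with division factor 4:

Problem sizes at each level:
Level 0: 1024
Level 1: 256
Level 2: 64
Level 3: 16
Level 4: 4
Level 5: 1

The root is level 0 and the size-1 base case is level 5 (the tree spans levels 0 through 5, i.e. 6 levels counting the root), so the depth is the number of divisions: log_4(1024) = 5

The recursion tree depth is log_4(1024) = 5. At each level, the problem size is divided by 4, so it takes 5 divisions to reduce to a base case of size 1. The algorithm makes 4 recursive calls at each level.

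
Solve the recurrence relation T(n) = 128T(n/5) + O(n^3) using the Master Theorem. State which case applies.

Master Theorem for T(n) = 128T(n/5) + O(n^3):

a = 128, b = 5, c = 3
log_b(a) = log_5(128) = 3.0147

Case 1: c = 3 < log_5(128) = 3.0147
T(n) = O(n^(log_5 128))

For T(n) = 128T(n/5) + O(n^3): log_5(128) = 3.0147. This is Case 1 of the Master Theorem (c < log_b(a), work dominated by leaves), giving O(n^(log_5 128)).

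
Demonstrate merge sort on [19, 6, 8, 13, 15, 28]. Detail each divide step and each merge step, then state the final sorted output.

Merge sort trace:

Split: [19, 6, 8, 13, 15, 28] -> [19, 6, 8] and [13, 15, 28]
  Split: [19, 6, 8] -> [19] and [6, 8]
    Split: [6, 8] -> [6] and [8]
    Merge: [6] + [8] -> [6, 8]
  Merge: [19] + [6, 8] -> [6, 8, 19]
  Split: [13, 15, 28] -> [13] and [15, 28]
    Split: [15, 28] -> [15] and [28]
    Merge: [15] + [28] -> [15, 28]
  Merge: [13] + [15, 28] -> [13, 15, 28]
Merge: [6, 8, 19] + [13, 15, 28] -> [6, 8, 13, 15, 19, 28]

Final sorted array: [6, 8, 13, 15, 19, 28]

The merge sort proceeds by recursively splitting the array and merging sorted halves.
After all merges, the sorted array is [6, 8, 13, 15, 19, 28].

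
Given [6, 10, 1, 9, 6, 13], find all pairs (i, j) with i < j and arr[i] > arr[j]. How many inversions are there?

Finding inversions in [6, 10, 1, 9, 6, 13]:

(0, 2): arr[0]=6 > arr[2]=1
(1, 2): arr[1]=10 > arr[2]=1
(1, 3): arr[1]=10 > arr[3]=9
(1, 4): arr[1]=10 > arr[4]=6
(3, 4): arr[3]=9 > arr[4]=6

Total inversions: 5

The array has 5 inversion(s): (0,2), (1,2), (1,3), (1,4), (3,4). Each pair (i,j) satisfies i < j and arr[i] > arr[j].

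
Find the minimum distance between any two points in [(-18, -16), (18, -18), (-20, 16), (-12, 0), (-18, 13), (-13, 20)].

Computing all pairwise distances among 6 points:

d((-18, -16), (18, -18)) = 36.0555
d((-18, -16), (-20, 16)) = 32.0624
d((-18, -16), (-12, 0)) = 17.088
d((-18, -16), (-18, 13)) = 29.0
d((-18, -16), (-13, 20)) = 36.3456
d((18, -18), (-20, 16)) = 50.9902
d((18, -18), (-12, 0)) = 34.9857
d((18, -18), (-18, 13)) = 47.5079
d((18, -18), (-13, 20)) = 49.0408
d((-20, 16), (-12, 0)) = 17.8885
d((-20, 16), (-18, 13)) = 3.6056 <-- minimum
d((-20, 16), (-13, 20)) = 8.0623
d((-12, 0), (-18, 13)) = 14.3178
d((-12, 0), (-13, 20)) = 20.025
d((-18, 13), (-13, 20)) = 8.6023

Closest pair: (-20, 16) and (-18, 13) with distance 3.6056

The closest pair is (-20, 16) and (-18, 13) with Euclidean distance 3.6056. For 6 points, brute-force pairwise comparison is shown above. For large n, the divide-and-conquer algorithm (sort by x, recurse on halves, check the dividing strip) achieves O(n log n).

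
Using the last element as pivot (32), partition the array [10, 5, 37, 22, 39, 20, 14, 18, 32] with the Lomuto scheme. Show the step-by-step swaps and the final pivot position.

Lomuto partition with pivot = 32:

Initial array: [10, 5, 37, 22, 39, 20, 14, 18, 32]

arr[0]=10 <= 32: swap with position 0, array becomes [10, 5, 37, 22, 39, 20, 14, 18, 32]
arr[1]=5 <= 32: swap with position 1, array becomes [10, 5, 37, 22, 39, 20, 14, 18, 32]
arr[2]=37 > 32: no swap
arr[3]=22 <= 32: swap with position 2, array becomes [10, 5, 22, 37, 39, 20, 14, 18, 32]
arr[4]=39 > 32: no swap
arr[5]=20 <= 32: swap with position 3, array becomes [10, 5, 22, 20, 39, 37, 14, 18, 32]
arr[6]=14 <= 32: swap with position 4, array becomes [10, 5, 22, 20, 14, 37, 39, 18, 32]
arr[7]=18 <= 32: swap with position 5, array becomes [10, 5, 22, 20, 14, 18, 39, 37, 32]

Place pivot at position 6: [10, 5, 22, 20, 14, 18, 32, 37, 39]
Pivot position: 6

After partitioning with pivot 32, the array becomes [10, 5, 22, 20, 14, 18, 32, 37, 39]. The pivot is placed at index 6. All elements to the left of the pivot are <= 32, and all elements to the right are > 32.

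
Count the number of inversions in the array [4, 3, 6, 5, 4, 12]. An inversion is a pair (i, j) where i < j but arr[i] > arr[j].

Finding inversions in [4, 3, 6, 5, 4, 12]:

(0, 1): arr[0]=4 > arr[1]=3
(2, 3): arr[2]=6 > arr[3]=5
(2, 4): arr[2]=6 > arr[4]=4
(3, 4): arr[3]=5 > arr[4]=4

Total inversions: 4

The array has 4 inversion(s): (0,1), (2,3), (2,4), (3,4). Each pair (i,j) satisfies i < j and arr[i] > arr[j].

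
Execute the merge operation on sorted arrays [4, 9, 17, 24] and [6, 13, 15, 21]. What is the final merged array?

Merging process:

Compare 4 vs 6: take 4 from left. Merged: [4]
Compare 9 vs 6: take 6 from right. Merged: [4, 6]
Compare 9 vs 13: take 9 from left. Merged: [4, 6, 9]
Compare 17 vs 13: take 13 from right. Merged: [4, 6, 9, 13]
Compare 17 vs 15: take 15 from right. Merged: [4, 6, 9, 13, 15]
Compare 17 vs 21: take 17 from left. Merged: [4, 6, 9, 13, 15, 17]
Compare 24 vs 21: take 21 from right. Merged: [4, 6, 9, 13, 15, 17, 21]
Append remaining from left: [24]. Merged: [4, 6, 9, 13, 15, 17, 21, 24]

Final merged array: [4, 6, 9, 13, 15, 17, 21, 24]
Total comparisons: 7

The merged array is [4, 6, 9, 13, 15, 17, 21, 24], requiring 7 comparisons. The merge step runs in O(n) time where n is the total number of elements.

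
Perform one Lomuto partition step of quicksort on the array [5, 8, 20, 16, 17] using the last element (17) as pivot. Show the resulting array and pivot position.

Lomuto partition with pivot = 17:

Initial array: [5, 8, 20, 16, 17]

arr[0]=5 <= 17: swap with position 0, array becomes [5, 8, 20, 16, 17]
arr[1]=8 <= 17: swap with position 1, array becomes [5, 8, 20, 16, 17]
arr[2]=20 > 17: no swap
arr[3]=16 <= 17: swap with position 2, array becomes [5, 8, 16, 20, 17]

Place pivot at position 3: [5, 8, 16, 17, 20]
Pivot position: 3

After partitioning with pivot 17, the array becomes [5, 8, 16, 17, 20]. The pivot is placed at index 3. All elements to the left of the pivot are <= 17, and all elements to the right are > 17.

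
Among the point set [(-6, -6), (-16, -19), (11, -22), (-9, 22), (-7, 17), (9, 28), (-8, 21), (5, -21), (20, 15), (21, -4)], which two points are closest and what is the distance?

Computing all pairwise distances among 10 points:

d((-6, -6), (-16, -19)) = 16.4012
d((-6, -6), (11, -22)) = 23.3452
d((-6, -6), (-9, 22)) = 28.1603
d((-6, -6), (-7, 17)) = 23.0217
d((-6, -6), (9, 28)) = 37.1618
d((-6, -6), (-8, 21)) = 27.074
d((-6, -6), (5, -21)) = 18.6011
d((-6, -6), (20, 15)) = 33.4215
d((-6, -6), (21, -4)) = 27.074
d((-16, -19), (11, -22)) = 27.1662
d((-16, -19), (-9, 22)) = 41.5933
d((-16, -19), (-7, 17)) = 37.108
d((-16, -19), (9, 28)) = 53.2353
d((-16, -19), (-8, 21)) = 40.7922
d((-16, -19), (5, -21)) = 21.095
d((-16, -19), (20, 15)) = 49.5177
d((-16, -19), (21, -4)) = 39.9249
d((11, -22), (-9, 22)) = 48.3322
d((11, -22), (-7, 17)) = 42.9535
d((11, -22), (9, 28)) = 50.04
d((11, -22), (-8, 21)) = 47.0106
d((11, -22), (5, -21)) = 6.0828
d((11, -22), (20, 15)) = 38.0789
d((11, -22), (21, -4)) = 20.5913
d((-9, 22), (-7, 17)) = 5.3852
d((-9, 22), (9, 28)) = 18.9737
d((-9, 22), (-8, 21)) = 1.4142 <-- minimum
d((-9, 22), (5, -21)) = 45.2217
d((-9, 22), (20, 15)) = 29.8329
d((-9, 22), (21, -4)) = 39.6989
d((-7, 17), (9, 28)) = 19.4165
d((-7, 17), (-8, 21)) = 4.1231
d((-7, 17), (5, -21)) = 39.8497
d((-7, 17), (20, 15)) = 27.074
d((-7, 17), (21, -4)) = 35.0
d((9, 28), (-8, 21)) = 18.3848
d((9, 28), (5, -21)) = 49.163
d((9, 28), (20, 15)) = 17.0294
d((9, 28), (21, -4)) = 34.176
d((-8, 21), (5, -21)) = 43.9659
d((-8, 21), (20, 15)) = 28.6356
d((-8, 21), (21, -4)) = 38.2884
d((5, -21), (20, 15)) = 39.0
d((5, -21), (21, -4)) = 23.3452
d((20, 15), (21, -4)) = 19.0263

Closest pair: (-9, 22) and (-8, 21) with distance 1.4142

The closest pair is (-9, 22) and (-8, 21) with Euclidean distance 1.4142. For 10 points, brute-force pairwise comparison is shown above. For large n, the divide-and-conquer algorithm (sort by x, recurse on halves, check the dividing strip) achieves O(n log n).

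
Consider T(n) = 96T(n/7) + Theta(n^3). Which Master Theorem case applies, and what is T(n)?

Master Theorem for T(n) = 96T(n/7) + O(n^3):

a = 96, b = 7, c = 3
log_b(a) = log_7(96) = 2.3456

Case 3: c = 3 > log_7(96) = 2.3456
T(n) = O(n^3) = O(n^3)

For T(n) = 96T(n/7) + O(n^3): log_7(96) = 2.3456. This is Case 3 of the Master Theorem (c > log_b(a), work dominated by root), giving O(n^3).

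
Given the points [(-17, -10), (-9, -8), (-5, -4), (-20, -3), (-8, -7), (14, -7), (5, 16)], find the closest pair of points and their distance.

Computing all pairwise distances among 7 points:

d((-17, -10), (-9, -8)) = 8.2462
d((-17, -10), (-5, -4)) = 13.4164
d((-17, -10), (-20, -3)) = 7.6158
d((-17, -10), (-8, -7)) = 9.4868
d((-17, -10), (14, -7)) = 31.1448
d((-17, -10), (5, 16)) = 34.0588
d((-9, -8), (-5, -4)) = 5.6569
d((-9, -8), (-20, -3)) = 12.083
d((-9, -8), (-8, -7)) = 1.4142 <-- minimum
d((-9, -8), (14, -7)) = 23.0217
d((-9, -8), (5, 16)) = 27.7849
d((-5, -4), (-20, -3)) = 15.0333
d((-5, -4), (-8, -7)) = 4.2426
d((-5, -4), (14, -7)) = 19.2354
d((-5, -4), (5, 16)) = 22.3607
d((-20, -3), (-8, -7)) = 12.6491
d((-20, -3), (14, -7)) = 34.2345
d((-20, -3), (5, 16)) = 31.4006
d((-8, -7), (14, -7)) = 22.0
d((-8, -7), (5, 16)) = 26.4197
d((14, -7), (5, 16)) = 24.6982

Closest pair: (-9, -8) and (-8, -7) with distance 1.4142

The closest pair is (-9, -8) and (-8, -7) with Euclidean distance 1.4142. For 7 points, brute-force pairwise comparison is shown above. For large n, the divide-and-conquer algorithm (sort by x, recurse on halves, check the dividing strip) achieves O(n log n).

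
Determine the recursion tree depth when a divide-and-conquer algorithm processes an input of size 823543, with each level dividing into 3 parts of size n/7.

For divide and conquer with division factor 7:

Problem sizes at each level:
Level 0: 823543
Level 1: 117649
Level 2: 16807
Level 3: 2401
Level 4: 343
Level 5: 49
Level 6: 7
Level 7: 1

The root is level 0 and the size-1 base case is level 7 (the tree spans levels 0 through 7, i.e. 8 levels counting the root), so the depth is the number of divisions: log_7(823543) = 7

The recursion tree depth is log_7(823543) = 7. At each level, the problem size is divided by 7, so it takes 7 divisions to reduce to a base case of size 1. The algorithm makes 3 recursive calls at each level.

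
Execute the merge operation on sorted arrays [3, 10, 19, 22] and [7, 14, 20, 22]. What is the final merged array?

Merging process:

Compare 3 vs 7: take 3 from left. Merged: [3]
Compare 10 vs 7: take 7 from right. Merged: [3, 7]
Compare 10 vs 14: take 10 from left. Merged: [3, 7, 10]
Compare 19 vs 14: take 14 from right. Merged: [3, 7, 10, 14]
Compare 19 vs 20: take 19 from left. Merged: [3, 7, 10, 14, 19]
Compare 22 vs 20: take 20 from right. Merged: [3, 7, 10, 14, 19, 20]
Compare 22 vs 22: take 22 from left. Merged: [3, 7, 10, 14, 19, 20, 22]
Append remaining from right: [22]. Merged: [3, 7, 10, 14, 19, 20, 22, 22]

Final merged array: [3, 7, 10, 14, 19, 20, 22, 22]
Total comparisons: 7

The merged array is [3, 7, 10, 14, 19, 20, 22, 22], requiring 7 comparisons. The merge step runs in O(n) time where n is the total number of elements.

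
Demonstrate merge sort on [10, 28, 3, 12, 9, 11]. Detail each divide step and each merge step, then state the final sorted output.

Merge sort trace:

Split: [10, 28, 3, 12, 9, 11] -> [10, 28, 3] and [12, 9, 11]
  Split: [10, 28, 3] -> [10] and [28, 3]
    Split: [28, 3] -> [28] and [3]
    Merge: [28] + [3] -> [3, 28]
  Merge: [10] + [3, 28] -> [3, 10, 28]
  Split: [12, 9, 11] -> [12] and [9, 11]
    Split: [9, 11] -> [9] and [11]
    Merge: [9] + [11] -> [9, 11]
  Merge: [12] + [9, 11] -> [9, 11, 12]
Merge: [3, 10, 28] + [9, 11, 12] -> [3, 9, 10, 11, 12, 28]

Final sorted array: [3, 9, 10, 11, 12, 28]

The merge sort proceeds by recursively splitting the array and merging sorted halves.
After all merges, the sorted array is [3, 9, 10, 11, 12, 28].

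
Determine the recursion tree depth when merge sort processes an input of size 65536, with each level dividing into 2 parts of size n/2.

For divide and conquer with division factor 2:

Problem sizes at each level:
Level 0: 65536
Level 1: 32768
Level 2: 16384
Level 3: 8192
Level 4: 4096
Level 5: 2048
Level 6: 1024
Level 7: 512
Level 8: 256
Level 9: 128
Level 10: 64
Level 11: 32
Level 12: 16
Level 13: 8
Level 14: 4
Level 15: 2
Level 16: 1

The root is level 0 and the size-1 base case is level 16 (the tree spans levels 0 through 16, i.e. 17 levels counting the root), so the depth is the number of divisions: log_2(65536) = 16

The recursion tree depth is log_2(65536) = 16. At each level, the problem size is divided by 2, so it takes 16 divisions to reduce to a base case of size 1. The algorithm makes 2 recursive calls at each level.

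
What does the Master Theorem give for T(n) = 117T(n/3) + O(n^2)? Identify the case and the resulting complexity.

Master Theorem for T(n) = 117T(n/3) + O(n^2):

a = 117, b = 3, c = 2
log_b(a) = log_3(117) = 4.3347

Case 1: c = 2 < log_3(117) = 4.3347
T(n) = O(n^(log_3 117))

For T(n) = 117T(n/3) + O(n^2): log_3(117) = 4.3347. This is Case 1 of the Master Theorem (c < log_b(a), work dominated by leaves), giving O(n^(log_3 117)).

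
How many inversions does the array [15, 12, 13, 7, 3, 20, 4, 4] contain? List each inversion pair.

Finding inversions in [15, 12, 13, 7, 3, 20, 4, 4]:

(0, 1): arr[0]=15 > arr[1]=12
(0, 2): arr[0]=15 > arr[2]=13
(0, 3): arr[0]=15 > arr[3]=7
(0, 4): arr[0]=15 > arr[4]=3
(0, 6): arr[0]=15 > arr[6]=4
(0, 7): arr[0]=15 > arr[7]=4
(1, 3): arr[1]=12 > arr[3]=7
(1, 4): arr[1]=12 > arr[4]=3
(1, 6): arr[1]=12 > arr[6]=4
(1, 7): arr[1]=12 > arr[7]=4
(2, 3): arr[2]=13 > arr[3]=7
(2, 4): arr[2]=13 > arr[4]=3
(2, 6): arr[2]=13 > arr[6]=4
(2, 7): arr[2]=13 > arr[7]=4
(3, 4): arr[3]=7 > arr[4]=3
(3, 6): arr[3]=7 > arr[6]=4
(3, 7): arr[3]=7 > arr[7]=4
(5, 6): arr[5]=20 > arr[6]=4
(5, 7): arr[5]=20 > arr[7]=4

Total inversions: 19

The array has 19 inversion(s): (0,1), (0,2), (0,3), (0,4), (0,6), (0,7), (1,3), (1,4), (1,6), (1,7), (2,3), (2,4), (2,6), (2,7), (3,4), (3,6), (3,7), (5,6), (5,7). Each pair (i,j) satisfies i < j and arr[i] > arr[j].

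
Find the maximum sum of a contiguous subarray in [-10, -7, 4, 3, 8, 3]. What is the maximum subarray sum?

Using Kadane's algorithm on [-10, -7, 4, 3, 8, 3]:

Scanning through the array:
Position 1 (value -7): max_ending_here = -7, max_so_far = -7
Position 2 (value 4): max_ending_here = 4, max_so_far = 4
Position 3 (value 3): max_ending_here = 7, max_so_far = 7
Position 4 (value 8): max_ending_here = 15, max_so_far = 15
Position 5 (value 3): max_ending_here = 18, max_so_far = 18

Maximum subarray: [4, 3, 8, 3]
Maximum sum: 18

The maximum subarray is [4, 3, 8, 3] with sum 18. This subarray runs from index 2 to index 5.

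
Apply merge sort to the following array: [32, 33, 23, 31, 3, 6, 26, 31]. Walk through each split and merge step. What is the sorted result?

Merge sort trace:

Split: [32, 33, 23, 31, 3, 6, 26, 31] -> [32, 33, 23, 31] and [3, 6, 26, 31]
  Split: [32, 33, 23, 31] -> [32, 33] and [23, 31]
    Split: [32, 33] -> [32] and [33]
    Merge: [32] + [33] -> [32, 33]
    Split: [23, 31] -> [23] and [31]
    Merge: [23] + [31] -> [23, 31]
  Merge: [32, 33] + [23, 31] -> [23, 31, 32, 33]
  Split: [3, 6, 26, 31] -> [3, 6] and [26, 31]
    Split: [3, 6] -> [3] and [6]
    Merge: [3] + [6] -> [3, 6]
    Split: [26, 31] -> [26] and [31]
    Merge: [26] + [31] -> [26, 31]
  Merge: [3, 6] + [26, 31] -> [3, 6, 26, 31]
Merge: [23, 31, 32, 33] + [3, 6, 26, 31] -> [3, 6, 23, 26, 31, 31, 32, 33]

Final sorted array: [3, 6, 23, 26, 31, 31, 32, 33]

The merge sort proceeds by recursively splitting the array and merging sorted halves.
After all merges, the sorted array is [3, 6, 23, 26, 31, 31, 32, 33].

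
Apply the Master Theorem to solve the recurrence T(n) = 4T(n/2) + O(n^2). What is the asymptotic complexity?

Master Theorem for T(n) = 4T(n/2) + O(n^2):

a = 4, b = 2, c = 2
log_b(a) = log_2(4) = 2.0000

Case 2: c = 2 = log_2(4) = 2.0000
T(n) = O(n^2 log n) = O(n^2 log n)

For T(n) = 4T(n/2) + O(n^2): log_2(4) = 2.0000. This is Case 2 of the Master Theorem (c = log_b(a), equal work at all levels), giving O(n^2 log n).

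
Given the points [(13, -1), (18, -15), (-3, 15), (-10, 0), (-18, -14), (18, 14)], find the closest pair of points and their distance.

Computing all pairwise distances among 6 points:

d((13, -1), (18, -15)) = 14.8661 <-- minimum
d((13, -1), (-3, 15)) = 22.6274
d((13, -1), (-10, 0)) = 23.0217
d((13, -1), (-18, -14)) = 33.6155
d((13, -1), (18, 14)) = 15.8114
d((18, -15), (-3, 15)) = 36.6197
d((18, -15), (-10, 0)) = 31.7648
d((18, -15), (-18, -14)) = 36.0139
d((18, -15), (18, 14)) = 29.0
d((-3, 15), (-10, 0)) = 16.5529
d((-3, 15), (-18, -14)) = 32.6497
d((-3, 15), (18, 14)) = 21.0238
d((-10, 0), (-18, -14)) = 16.1245
d((-10, 0), (18, 14)) = 31.305
d((-18, -14), (18, 14)) = 45.607

Closest pair: (13, -1) and (18, -15) with distance 14.8661

The closest pair is (13, -1) and (18, -15) with Euclidean distance 14.8661. For 6 points, brute-force pairwise comparison is shown above. For large n, the divide-and-conquer algorithm (sort by x, recurse on halves, check the dividing strip) achieves O(n log n).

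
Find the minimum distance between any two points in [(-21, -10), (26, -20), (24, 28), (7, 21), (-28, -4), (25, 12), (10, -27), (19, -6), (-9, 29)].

Computing all pairwise distances among 9 points:

d((-21, -10), (26, -20)) = 48.0521
d((-21, -10), (24, 28)) = 58.8982
d((-21, -10), (7, 21)) = 41.7732
d((-21, -10), (-28, -4)) = 9.2195 <-- minimum
d((-21, -10), (25, 12)) = 50.9902
d((-21, -10), (10, -27)) = 35.3553
d((-21, -10), (19, -6)) = 40.1995
d((-21, -10), (-9, 29)) = 40.8044
d((26, -20), (24, 28)) = 48.0416
d((26, -20), (7, 21)) = 45.1885
d((26, -20), (-28, -4)) = 56.3205
d((26, -20), (25, 12)) = 32.0156
d((26, -20), (10, -27)) = 17.4642
d((26, -20), (19, -6)) = 15.6525
d((26, -20), (-9, 29)) = 60.2163
d((24, 28), (7, 21)) = 18.3848
d((24, 28), (-28, -4)) = 61.0574
d((24, 28), (25, 12)) = 16.0312
d((24, 28), (10, -27)) = 56.7539
d((24, 28), (19, -6)) = 34.3657
d((24, 28), (-9, 29)) = 33.0151
d((7, 21), (-28, -4)) = 43.0116
d((7, 21), (25, 12)) = 20.1246
d((7, 21), (10, -27)) = 48.0937
d((7, 21), (19, -6)) = 29.5466
d((7, 21), (-9, 29)) = 17.8885
d((-28, -4), (25, 12)) = 55.3624
d((-28, -4), (10, -27)) = 44.4185
d((-28, -4), (19, -6)) = 47.0425
d((-28, -4), (-9, 29)) = 38.0789
d((25, 12), (10, -27)) = 41.7852
d((25, 12), (19, -6)) = 18.9737
d((25, 12), (-9, 29)) = 38.0132
d((10, -27), (19, -6)) = 22.8473
d((10, -27), (-9, 29)) = 59.1354
d((19, -6), (-9, 29)) = 44.8219

Closest pair: (-21, -10) and (-28, -4) with distance 9.2195

The closest pair is (-21, -10) and (-28, -4) with Euclidean distance 9.2195. For 9 points, brute-force pairwise comparison is shown above. For large n, the divide-and-conquer algorithm (sort by x, recurse on halves, check the dividing strip) achieves O(n log n).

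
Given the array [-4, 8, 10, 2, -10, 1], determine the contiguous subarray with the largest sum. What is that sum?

Using Kadane's algorithm on [-4, 8, 10, 2, -10, 1]:

Scanning through the array:
Position 1 (value 8): max_ending_here = 8, max_so_far = 8
Position 2 (value 10): max_ending_here = 18, max_so_far = 18
Position 3 (value 2): max_ending_here = 20, max_so_far = 20
Position 4 (value -10): max_ending_here = 10, max_so_far = 20
Position 5 (value 1): max_ending_here = 11, max_so_far = 20

Maximum subarray: [8, 10, 2]
Maximum sum: 20

The maximum subarray is [8, 10, 2] with sum 20. This subarray runs from index 1 to index 3.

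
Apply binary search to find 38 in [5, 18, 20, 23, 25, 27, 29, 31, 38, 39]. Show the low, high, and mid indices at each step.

Binary search for 38 in [5, 18, 20, 23, 25, 27, 29, 31, 38, 39]:

lo=0, hi=9, mid=4, arr[mid]=25 -> 25 < 38, search right half
lo=5, hi=9, mid=7, arr[mid]=31 -> 31 < 38, search right half
lo=8, hi=9, mid=8, arr[mid]=38 -> Found target at index 8!

Binary search finds 38 at index 8 after 3 comparisons. The search repeatedly halves the search space by comparing with the middle element.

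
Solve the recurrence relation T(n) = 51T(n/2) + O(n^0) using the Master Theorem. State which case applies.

Master Theorem for T(n) = 51T(n/2) + O(n^0):

a = 51, b = 2, c = 0
log_b(a) = log_2(51) = 5.6724

Case 1: c = 0 < log_2(51) = 5.6724
T(n) = O(n^(log_2 51))

For T(n) = 51T(n/2) + O(n^0): log_2(51) = 5.6724. This is Case 1 of the Master Theorem (c < log_b(a), work dominated by leaves), giving O(n^(log_2 51)).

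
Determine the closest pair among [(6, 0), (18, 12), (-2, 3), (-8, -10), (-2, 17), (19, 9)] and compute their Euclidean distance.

Computing all pairwise distances among 6 points:

d((6, 0), (18, 12)) = 16.9706
d((6, 0), (-2, 3)) = 8.544
d((6, 0), (-8, -10)) = 17.2047
d((6, 0), (-2, 17)) = 18.7883
d((6, 0), (19, 9)) = 15.8114
d((18, 12), (-2, 3)) = 21.9317
d((18, 12), (-8, -10)) = 34.0588
d((18, 12), (-2, 17)) = 20.6155
d((18, 12), (19, 9)) = 3.1623 <-- minimum
d((-2, 3), (-8, -10)) = 14.3178
d((-2, 3), (-2, 17)) = 14.0
d((-2, 3), (19, 9)) = 21.8403
d((-8, -10), (-2, 17)) = 27.6586
d((-8, -10), (19, 9)) = 33.0151
d((-2, 17), (19, 9)) = 22.4722

Closest pair: (18, 12) and (19, 9) with distance 3.1623

The closest pair is (18, 12) and (19, 9) with Euclidean distance 3.1623. For 6 points, brute-force pairwise comparison is shown above. For large n, the divide-and-conquer algorithm (sort by x, recurse on halves, check the dividing strip) achieves O(n log n).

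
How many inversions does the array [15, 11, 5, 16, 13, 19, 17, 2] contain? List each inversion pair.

Finding inversions in [15, 11, 5, 16, 13, 19, 17, 2]:

(0, 1): arr[0]=15 > arr[1]=11
(0, 2): arr[0]=15 > arr[2]=5
(0, 4): arr[0]=15 > arr[4]=13
(0, 7): arr[0]=15 > arr[7]=2
(1, 2): arr[1]=11 > arr[2]=5
(1, 7): arr[1]=11 > arr[7]=2
(2, 7): arr[2]=5 > arr[7]=2
(3, 4): arr[3]=16 > arr[4]=13
(3, 7): arr[3]=16 > arr[7]=2
(4, 7): arr[4]=13 > arr[7]=2
(5, 6): arr[5]=19 > arr[6]=17
(5, 7): arr[5]=19 > arr[7]=2
(6, 7): arr[6]=17 > arr[7]=2

Total inversions: 13

The array has 13 inversion(s): (0,1), (0,2), (0,4), (0,7), (1,2), (1,7), (2,7), (3,4), (3,7), (4,7), (5,6), (5,7), (6,7). Each pair (i,j) satisfies i < j and arr[i] > arr[j].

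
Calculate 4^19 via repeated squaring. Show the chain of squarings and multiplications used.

Computing 4^19 by squaring (build up from 4^1; each line after the first costs one multiplication):

4^1 = 4
4^2 = (4^1)^2 = 4^2 = 16
4^4 = (4^2)^2 = 16^2 = 256
4^8 = (4^4)^2 = 256^2 = 65536
4^9 = 4 * 4^8 = 4 * 65536 = 262144
4^18 = (4^9)^2 = 262144^2 = 68719476736
4^19 = 4 * 4^18 = 4 * 68719476736 = 274877906944

Result: 274877906944
Multiplications needed: 6 (6 lines after 4^1)

4^19 = 274877906944. Using exponentiation by squaring, this requires 6 multiplications. The key idea: if the exponent is even, square the half-power; if odd, multiply by the base once.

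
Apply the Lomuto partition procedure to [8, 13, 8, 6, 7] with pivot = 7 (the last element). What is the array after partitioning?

Lomuto partition with pivot = 7:

Initial array: [8, 13, 8, 6, 7]

arr[0]=8 > 7: no swap
arr[1]=13 > 7: no swap
arr[2]=8 > 7: no swap
arr[3]=6 <= 7: swap with position 0, array becomes [6, 13, 8, 8, 7]

Place pivot at position 1: [6, 7, 8, 8, 13]
Pivot position: 1

After partitioning with pivot 7, the array becomes [6, 7, 8, 8, 13]. The pivot is placed at index 1. All elements to the left of the pivot are <= 7, and all elements to the right are > 7.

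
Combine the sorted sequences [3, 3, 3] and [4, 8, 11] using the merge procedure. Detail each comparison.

Merging process:

Compare 3 vs 4: take 3 from left. Merged: [3]
Compare 3 vs 4: take 3 from left. Merged: [3, 3]
Compare 3 vs 4: take 3 from left. Merged: [3, 3, 3]
Append remaining from right: [4, 8, 11]. Merged: [3, 3, 3, 4, 8, 11]

Final merged array: [3, 3, 3, 4, 8, 11]
Total comparisons: 3

The merged array is [3, 3, 3, 4, 8, 11], requiring 3 comparisons. The merge step runs in O(n) time where n is the total number of elements.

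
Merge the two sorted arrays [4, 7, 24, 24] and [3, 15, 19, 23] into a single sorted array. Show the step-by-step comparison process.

Merging process:

Compare 4 vs 3: take 3 from right. Merged: [3]
Compare 4 vs 15: take 4 from left. Merged: [3, 4]
Compare 7 vs 15: take 7 from left. Merged: [3, 4, 7]
Compare 24 vs 15: take 15 from right. Merged: [3, 4, 7, 15]
Compare 24 vs 19: take 19 from right. Merged: [3, 4, 7, 15, 19]
Compare 24 vs 23: take 23 from right. Merged: [3, 4, 7, 15, 19, 23]
Append remaining from left: [24, 24]. Merged: [3, 4, 7, 15, 19, 23, 24, 24]

Final merged array: [3, 4, 7, 15, 19, 23, 24, 24]
Total comparisons: 6

The merged array is [3, 4, 7, 15, 19, 23, 24, 24], requiring 6 comparisons. The merge step runs in O(n) time where n is the total number of elements.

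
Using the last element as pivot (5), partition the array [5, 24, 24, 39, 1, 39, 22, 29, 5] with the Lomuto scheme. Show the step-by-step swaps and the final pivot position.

Lomuto partition with pivot = 5:

Initial array: [5, 24, 24, 39, 1, 39, 22, 29, 5]

arr[0]=5 <= 5: swap with position 0, array becomes [5, 24, 24, 39, 1, 39, 22, 29, 5]
arr[1]=24 > 5: no swap
arr[2]=24 > 5: no swap
arr[3]=39 > 5: no swap
arr[4]=1 <= 5: swap with position 1, array becomes [5, 1, 24, 39, 24, 39, 22, 29, 5]
arr[5]=39 > 5: no swap
arr[6]=22 > 5: no swap
arr[7]=29 > 5: no swap

Place pivot at position 2: [5, 1, 5, 39, 24, 39, 22, 29, 24]
Pivot position: 2

After partitioning with pivot 5, the array becomes [5, 1, 5, 39, 24, 39, 22, 29, 24]. The pivot is placed at index 2. All elements to the left of the pivot are <= 5, and all elements to the right are > 5.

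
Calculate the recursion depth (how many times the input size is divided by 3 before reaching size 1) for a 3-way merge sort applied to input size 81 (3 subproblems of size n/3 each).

For divide and conquer with division factor 3:

Problem sizes at each level:
Level 0: 81
Level 1: 27
Level 2: 9
Level 3: 3
Level 4: 1

The root is level 0 and the size-1 base case is level 4 (the tree spans levels 0 through 4, i.e. 5 levels counting the root), so the depth is the number of divisions: log_3(81) = 4

The recursion tree depth is log_3(81) = 4. At each level, the problem size is divided by 3, so it takes 4 divisions to reduce to a base case of size 1. The algorithm makes 3 recursive calls at each level.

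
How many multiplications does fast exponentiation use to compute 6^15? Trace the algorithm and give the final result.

Computing 6^15 by squaring (build up from 6^1; each line after the first costs one multiplication):

6^1 = 6
6^2 = (6^1)^2 = 6^2 = 36
6^3 = 6 * 6^2 = 6 * 36 = 216
6^6 = (6^3)^2 = 216^2 = 46656
6^7 = 6 * 6^6 = 6 * 46656 = 279936
6^14 = (6^7)^2 = 279936^2 = 78364164096
6^15 = 6 * 6^14 = 6 * 78364164096 = 470184984576

Result: 470184984576
Multiplications needed: 6 (6 lines after 6^1)

6^15 = 470184984576. Using exponentiation by squaring, this requires 6 multiplications. The key idea: if the exponent is even, square the half-power; if odd, multiply by the base once.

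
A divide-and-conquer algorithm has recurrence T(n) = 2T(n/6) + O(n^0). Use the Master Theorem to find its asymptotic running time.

Master Theorem for T(n) = 2T(n/6) + O(n^0):

a = 2, b = 6, c = 0
log_b(a) = log_6(2) = 0.3869

Case 1: c = 0 < log_6(2) = 0.3869
T(n) = O(n^(log_6 2))

For T(n) = 2T(n/6) + O(n^0): log_6(2) = 0.3869. This is Case 1 of the Master Theorem (c < log_b(a), work dominated by leaves), giving O(n^(log_6 2)).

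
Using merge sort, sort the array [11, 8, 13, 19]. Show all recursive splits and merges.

Merge sort trace:

Split: [11, 8, 13, 19] -> [11, 8] and [13, 19]
  Split: [11, 8] -> [11] and [8]
  Merge: [11] + [8] -> [8, 11]
  Split: [13, 19] -> [13] and [19]
  Merge: [13] + [19] -> [13, 19]
Merge: [8, 11] + [13, 19] -> [8, 11, 13, 19]

Final sorted array: [8, 11, 13, 19]

The merge sort proceeds by recursively splitting the array and merging sorted halves.
After all merges, the sorted array is [8, 11, 13, 19].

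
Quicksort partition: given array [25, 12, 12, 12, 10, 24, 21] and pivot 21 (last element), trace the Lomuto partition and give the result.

Lomuto partition with pivot = 21:

Initial array: [25, 12, 12, 12, 10, 24, 21]

arr[0]=25 > 21: no swap
arr[1]=12 <= 21: swap with position 0, array becomes [12, 25, 12, 12, 10, 24, 21]
arr[2]=12 <= 21: swap with position 1, array becomes [12, 12, 25, 12, 10, 24, 21]
arr[3]=12 <= 21: swap with position 2, array becomes [12, 12, 12, 25, 10, 24, 21]
arr[4]=10 <= 21: swap with position 3, array becomes [12, 12, 12, 10, 25, 24, 21]
arr[5]=24 > 21: no swap

Place pivot at position 4: [12, 12, 12, 10, 21, 24, 25]
Pivot position: 4

After partitioning with pivot 21, the array becomes [12, 12, 12, 10, 21, 24, 25]. The pivot is placed at index 4. All elements to the left of the pivot are <= 21, and all elements to the right are > 21.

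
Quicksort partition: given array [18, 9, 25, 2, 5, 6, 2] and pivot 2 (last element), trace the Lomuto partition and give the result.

Lomuto partition with pivot = 2:

Initial array: [18, 9, 25, 2, 5, 6, 2]

arr[0]=18 > 2: no swap
arr[1]=9 > 2: no swap
arr[2]=25 > 2: no swap
arr[3]=2 <= 2: swap with position 0, array becomes [2, 9, 25, 18, 5, 6, 2]
arr[4]=5 > 2: no swap
arr[5]=6 > 2: no swap

Place pivot at position 1: [2, 2, 25, 18, 5, 6, 9]
Pivot position: 1

After partitioning with pivot 2, the array becomes [2, 2, 25, 18, 5, 6, 9]. The pivot is placed at index 1. All elements to the left of the pivot are <= 2, and all elements to the right are > 2.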